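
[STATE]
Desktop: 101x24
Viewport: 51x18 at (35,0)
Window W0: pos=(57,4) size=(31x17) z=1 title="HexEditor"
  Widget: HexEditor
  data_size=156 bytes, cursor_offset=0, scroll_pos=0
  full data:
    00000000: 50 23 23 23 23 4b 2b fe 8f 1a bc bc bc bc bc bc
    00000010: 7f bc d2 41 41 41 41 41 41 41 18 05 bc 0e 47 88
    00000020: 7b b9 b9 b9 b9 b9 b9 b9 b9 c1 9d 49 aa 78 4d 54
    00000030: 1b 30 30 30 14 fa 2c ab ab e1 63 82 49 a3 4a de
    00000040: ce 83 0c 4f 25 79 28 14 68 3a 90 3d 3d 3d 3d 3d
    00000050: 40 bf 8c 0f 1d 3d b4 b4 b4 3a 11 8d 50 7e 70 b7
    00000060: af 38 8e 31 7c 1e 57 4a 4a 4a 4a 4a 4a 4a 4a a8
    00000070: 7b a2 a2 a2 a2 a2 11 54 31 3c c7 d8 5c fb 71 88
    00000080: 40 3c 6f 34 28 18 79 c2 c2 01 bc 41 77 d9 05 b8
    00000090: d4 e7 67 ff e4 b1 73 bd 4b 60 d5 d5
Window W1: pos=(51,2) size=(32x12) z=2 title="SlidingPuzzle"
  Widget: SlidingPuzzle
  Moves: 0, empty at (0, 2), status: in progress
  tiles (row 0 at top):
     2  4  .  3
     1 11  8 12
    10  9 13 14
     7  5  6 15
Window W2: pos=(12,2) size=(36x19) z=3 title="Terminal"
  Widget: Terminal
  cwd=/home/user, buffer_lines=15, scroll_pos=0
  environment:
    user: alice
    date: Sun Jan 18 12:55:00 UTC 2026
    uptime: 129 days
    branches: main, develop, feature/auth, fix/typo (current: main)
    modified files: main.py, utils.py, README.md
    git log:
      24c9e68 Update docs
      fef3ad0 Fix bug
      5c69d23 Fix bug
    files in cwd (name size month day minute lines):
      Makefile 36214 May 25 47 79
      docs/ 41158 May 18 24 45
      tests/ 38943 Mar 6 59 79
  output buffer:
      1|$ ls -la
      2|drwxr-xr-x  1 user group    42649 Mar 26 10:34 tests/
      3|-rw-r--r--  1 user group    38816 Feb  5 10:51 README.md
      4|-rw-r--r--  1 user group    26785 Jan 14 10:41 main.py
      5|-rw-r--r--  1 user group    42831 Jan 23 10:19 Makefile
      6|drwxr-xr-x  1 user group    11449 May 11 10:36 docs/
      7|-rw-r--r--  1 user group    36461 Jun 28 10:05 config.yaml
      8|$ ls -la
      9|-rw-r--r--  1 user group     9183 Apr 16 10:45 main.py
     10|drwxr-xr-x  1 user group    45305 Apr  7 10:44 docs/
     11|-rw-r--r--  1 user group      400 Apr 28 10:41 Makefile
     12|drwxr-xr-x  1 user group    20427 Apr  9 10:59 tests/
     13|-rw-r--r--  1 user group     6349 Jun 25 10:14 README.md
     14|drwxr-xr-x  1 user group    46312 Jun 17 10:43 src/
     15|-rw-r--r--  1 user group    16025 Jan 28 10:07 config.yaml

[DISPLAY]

                                                   
                                                   
━━━━━━━━━━━━┓   ┏━━━━━━━━━━━━━━━━━━━━━━━━━━━━━━┓   
            ┃   ┃ SlidingPuzzle                ┃   
────────────┨   ┠──────────────────────────────┨━━━
            ┃   ┃┌────┬────┬────┬────┐         ┃   
up    42649 ┃   ┃│  2 │  4 │    │  3 │         ┃───
up    38816 ┃   ┃├────┼────┼────┼────┤         ┃4b 
up    26785 ┃   ┃│  1 │ 11 │  8 │ 12 │         ┃41 
up    42831 ┃   ┃├────┼────┼────┼────┤         ┃b9 
up    11449 ┃   ┃│ 10 │  9 │ 13 │ 14 │         ┃fa 
up    36461 ┃   ┃├────┼────┼────┼────┤         ┃79 
            ┃   ┃│  7 │  5 │  6 │ 15 │         ┃3d 
up     9183 ┃   ┗━━━━━━━━━━━━━━━━━━━━━━━━━━━━━━┛1e 
up    45305 ┃         ┃00000070  7b a2 a2 a2 a2 a2 
up      400 ┃         ┃00000080  40 3c 6f 34 28 18 
up    20427 ┃         ┃00000090  d4 e7 67 ff e4 b1 
up     6349 ┃         ┃                            


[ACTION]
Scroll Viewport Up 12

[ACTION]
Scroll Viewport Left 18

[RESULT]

                                                   
                                                   
━━━━━━━━━━━━━━━━━━━━━━━━━━━━━━┓   ┏━━━━━━━━━━━━━━━━
minal                         ┃   ┃ SlidingPuzzle  
──────────────────────────────┨   ┠────────────────
 -la                          ┃   ┃┌────┬────┬────┬
r-xr-x  1 user group    42649 ┃   ┃│  2 │  4 │    │
r--r--  1 user group    38816 ┃   ┃├────┼────┼────┼
r--r--  1 user group    26785 ┃   ┃│  1 │ 11 │  8 │
r--r--  1 user group    42831 ┃   ┃├────┼────┼────┼
r-xr-x  1 user group    11449 ┃   ┃│ 10 │  9 │ 13 │
r--r--  1 user group    36461 ┃   ┃├────┼────┼────┼
 -la                          ┃   ┃│  7 │  5 │  6 │
r--r--  1 user group     9183 ┃   ┗━━━━━━━━━━━━━━━━
r-xr-x  1 user group    45305 ┃         ┃00000070  
r--r--  1 user group      400 ┃         ┃00000080  
r-xr-x  1 user group    20427 ┃         ┃00000090  
r--r--  1 user group     6349 ┃         ┃          


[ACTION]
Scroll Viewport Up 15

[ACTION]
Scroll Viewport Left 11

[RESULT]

                                                   
                                                   
      ┏━━━━━━━━━━━━━━━━━━━━━━━━━━━━━━━━━━┓   ┏━━━━━
      ┃ Terminal                         ┃   ┃ Slid
      ┠──────────────────────────────────┨   ┠─────
      ┃$ ls -la                          ┃   ┃┌────
      ┃drwxr-xr-x  1 user group    42649 ┃   ┃│  2 
      ┃-rw-r--r--  1 user group    38816 ┃   ┃├────
      ┃-rw-r--r--  1 user group    26785 ┃   ┃│  1 
      ┃-rw-r--r--  1 user group    42831 ┃   ┃├────
      ┃drwxr-xr-x  1 user group    11449 ┃   ┃│ 10 
      ┃-rw-r--r--  1 user group    36461 ┃   ┃├────
      ┃$ ls -la                          ┃   ┃│  7 
      ┃-rw-r--r--  1 user group     9183 ┃   ┗━━━━━
      ┃drwxr-xr-x  1 user group    45305 ┃         
      ┃-rw-r--r--  1 user group      400 ┃         
      ┃drwxr-xr-x  1 user group    20427 ┃         
      ┃-rw-r--r--  1 user group     6349 ┃         


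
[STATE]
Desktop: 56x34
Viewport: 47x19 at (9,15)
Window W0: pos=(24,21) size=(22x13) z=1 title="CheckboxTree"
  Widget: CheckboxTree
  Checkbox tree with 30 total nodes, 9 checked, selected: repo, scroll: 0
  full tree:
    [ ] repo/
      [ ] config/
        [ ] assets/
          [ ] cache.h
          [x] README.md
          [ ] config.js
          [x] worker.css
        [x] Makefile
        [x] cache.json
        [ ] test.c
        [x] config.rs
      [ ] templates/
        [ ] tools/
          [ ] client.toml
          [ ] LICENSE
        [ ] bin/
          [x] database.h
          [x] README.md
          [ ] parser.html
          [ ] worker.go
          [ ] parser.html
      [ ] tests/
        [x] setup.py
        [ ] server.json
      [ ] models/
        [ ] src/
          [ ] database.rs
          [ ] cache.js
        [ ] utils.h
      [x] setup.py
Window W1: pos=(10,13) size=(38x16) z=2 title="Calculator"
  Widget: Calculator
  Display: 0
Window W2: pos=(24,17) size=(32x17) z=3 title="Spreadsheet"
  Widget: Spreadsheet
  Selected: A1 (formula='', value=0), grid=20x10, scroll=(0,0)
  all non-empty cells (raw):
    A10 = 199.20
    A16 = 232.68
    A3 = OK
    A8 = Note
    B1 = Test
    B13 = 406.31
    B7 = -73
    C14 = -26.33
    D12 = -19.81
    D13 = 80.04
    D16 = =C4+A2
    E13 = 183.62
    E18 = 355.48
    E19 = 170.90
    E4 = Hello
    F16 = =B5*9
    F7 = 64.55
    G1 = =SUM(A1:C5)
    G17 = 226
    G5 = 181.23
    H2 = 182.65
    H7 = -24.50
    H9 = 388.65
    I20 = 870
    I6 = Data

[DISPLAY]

 ┠────────────────────────────────────┨        
 ┃                                   0┃        
 ┃┌───┬───┬───┬┏━━━━━━━━━━━━━━━━━━━━━━━━━━━━━━┓
 ┃│ 7 │ 8 │ 9 │┃ Spreadsheet                  ┃
 ┃├───┼───┼───┼┠──────────────────────────────┨
 ┃│ 4 │ 5 │ 6 │┃A1:                           ┃
 ┃├───┼───┼───┼┃       A       B       C      ┃
 ┃│ 1 │ 2 │ 3 │┃------------------------------┃
 ┃├───┼───┼───┼┃  1      [0]Test           0  ┃
 ┃│ 0 │ . │ = │┃  2        0       0       0  ┃
 ┃├───┼───┼───┼┃  3 OK             0       0  ┃
 ┃│ C │ MC│ MR│┃  4        0       0       0  ┃
 ┃└───┴───┴───┴┃  5        0       0       0  ┃
 ┗━━━━━━━━━━━━━┃  6        0       0       0  ┃
               ┃  7        0     -73       0  ┃
               ┃  8 Note           0       0  ┃
               ┃  9        0       0       0  ┃
               ┃ 10   199.20       0       0  ┃
               ┗━━━━━━━━━━━━━━━━━━━━━━━━━━━━━━┛


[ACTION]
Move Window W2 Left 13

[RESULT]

 ┠────────────────────────────────────┨        
 ┃                                   0┃        
 ┃┏━━━━━━━━━━━━━━━━━━━━━━━━━━━━━━┓    ┃        
 ┃┃ Spreadsheet                  ┃    ┃        
 ┃┠──────────────────────────────┨    ┃        
 ┃┃A1:                           ┃    ┃        
 ┃┃       A       B       C      ┃    ┃        
 ┃┃------------------------------┃    ┃        
 ┃┃  1      [0]Test           0  ┃    ┃        
 ┃┃  2        0       0       0  ┃    ┃        
 ┃┃  3 OK             0       0  ┃    ┃        
 ┃┃  4        0       0       0  ┃    ┃        
 ┃┃  5        0       0       0  ┃    ┃        
 ┗┃  6        0       0       0  ┃━━━━┛        
  ┃  7        0     -73       0  ┃js┃          
  ┃  8 Note           0       0  ┃cs┃          
  ┃  9        0       0       0  ┃  ┃          
  ┃ 10   199.20       0       0  ┃n ┃          
  ┗━━━━━━━━━━━━━━━━━━━━━━━━━━━━━━┛━━┛          


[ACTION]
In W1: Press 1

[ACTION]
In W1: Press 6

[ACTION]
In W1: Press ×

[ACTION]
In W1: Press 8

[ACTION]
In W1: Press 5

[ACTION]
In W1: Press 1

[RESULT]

 ┠────────────────────────────────────┨        
 ┃                                 851┃        
 ┃┏━━━━━━━━━━━━━━━━━━━━━━━━━━━━━━┓    ┃        
 ┃┃ Spreadsheet                  ┃    ┃        
 ┃┠──────────────────────────────┨    ┃        
 ┃┃A1:                           ┃    ┃        
 ┃┃       A       B       C      ┃    ┃        
 ┃┃------------------------------┃    ┃        
 ┃┃  1      [0]Test           0  ┃    ┃        
 ┃┃  2        0       0       0  ┃    ┃        
 ┃┃  3 OK             0       0  ┃    ┃        
 ┃┃  4        0       0       0  ┃    ┃        
 ┃┃  5        0       0       0  ┃    ┃        
 ┗┃  6        0       0       0  ┃━━━━┛        
  ┃  7        0     -73       0  ┃js┃          
  ┃  8 Note           0       0  ┃cs┃          
  ┃  9        0       0       0  ┃  ┃          
  ┃ 10   199.20       0       0  ┃n ┃          
  ┗━━━━━━━━━━━━━━━━━━━━━━━━━━━━━━┛━━┛          


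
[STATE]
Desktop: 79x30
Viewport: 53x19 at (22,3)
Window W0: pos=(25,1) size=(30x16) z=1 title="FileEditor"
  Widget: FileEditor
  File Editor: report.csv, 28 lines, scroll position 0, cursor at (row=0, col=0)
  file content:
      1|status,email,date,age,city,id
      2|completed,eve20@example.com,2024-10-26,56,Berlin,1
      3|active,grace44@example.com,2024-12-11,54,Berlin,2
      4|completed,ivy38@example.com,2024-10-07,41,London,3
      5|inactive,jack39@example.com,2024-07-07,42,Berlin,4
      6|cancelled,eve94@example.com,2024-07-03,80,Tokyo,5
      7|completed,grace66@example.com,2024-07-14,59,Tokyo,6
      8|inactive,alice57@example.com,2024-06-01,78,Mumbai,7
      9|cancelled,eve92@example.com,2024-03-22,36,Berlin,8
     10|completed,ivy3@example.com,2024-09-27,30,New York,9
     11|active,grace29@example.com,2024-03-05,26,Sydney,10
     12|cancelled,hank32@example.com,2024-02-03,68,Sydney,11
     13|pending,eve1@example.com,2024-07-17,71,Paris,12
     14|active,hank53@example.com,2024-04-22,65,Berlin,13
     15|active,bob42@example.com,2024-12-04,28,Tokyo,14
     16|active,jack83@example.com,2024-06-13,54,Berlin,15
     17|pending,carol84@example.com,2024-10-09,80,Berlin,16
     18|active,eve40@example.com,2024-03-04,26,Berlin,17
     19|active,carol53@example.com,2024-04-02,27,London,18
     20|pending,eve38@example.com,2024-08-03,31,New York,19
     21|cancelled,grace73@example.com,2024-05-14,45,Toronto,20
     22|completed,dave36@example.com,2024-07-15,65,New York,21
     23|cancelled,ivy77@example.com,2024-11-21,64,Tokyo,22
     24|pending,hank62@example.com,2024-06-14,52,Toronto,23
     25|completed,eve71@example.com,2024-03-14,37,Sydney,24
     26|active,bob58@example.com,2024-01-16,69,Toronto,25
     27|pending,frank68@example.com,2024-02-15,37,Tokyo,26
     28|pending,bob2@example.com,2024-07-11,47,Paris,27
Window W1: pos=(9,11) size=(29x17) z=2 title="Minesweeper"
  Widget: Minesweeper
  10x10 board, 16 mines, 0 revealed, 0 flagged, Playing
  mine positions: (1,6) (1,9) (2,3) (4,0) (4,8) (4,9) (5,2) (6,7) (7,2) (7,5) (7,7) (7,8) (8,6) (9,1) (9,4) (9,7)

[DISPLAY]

   ┠────────────────────────────┨                    
   ┃█tatus,email,date,age,city,▲┃                    
   ┃completed,eve20@example.com█┃                    
   ┃active,grace44@example.com,░┃                    
   ┃completed,ivy38@example.com░┃                    
   ┃inactive,jack39@example.com░┃                    
   ┃cancelled,eve94@example.com░┃                    
   ┃completed,grace66@example.c░┃                    
━━━━━━━━━━━━━━━┓ce57@example.co░┃                    
               ┃e92@example.com░┃                    
───────────────┨y3@example.com,░┃                    
               ┃29@example.com,░┃                    
               ┃nk32@example.co▼┃                    
               ┃━━━━━━━━━━━━━━━━┛                    
               ┃                                     
               ┃                                     
               ┃                                     
               ┃                                     
               ┃                                     


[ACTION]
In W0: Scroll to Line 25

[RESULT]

   ┠────────────────────────────┨                    
   ┃pending,carol84@example.com▲┃                    
   ┃active,eve40@example.com,20░┃                    
   ┃active,carol53@example.com,░┃                    
   ┃pending,eve38@example.com,2░┃                    
   ┃cancelled,grace73@example.c░┃                    
   ┃completed,dave36@example.co░┃                    
   ┃cancelled,ivy77@example.com░┃                    
━━━━━━━━━━━━━━━┓62@example.com,░┃                    
               ┃e71@example.com░┃                    
───────────────┨@example.com,20░┃                    
               ┃k68@example.com█┃                    
               ┃@example.com,20▼┃                    
               ┃━━━━━━━━━━━━━━━━┛                    
               ┃                                     
               ┃                                     
               ┃                                     
               ┃                                     
               ┃                                     


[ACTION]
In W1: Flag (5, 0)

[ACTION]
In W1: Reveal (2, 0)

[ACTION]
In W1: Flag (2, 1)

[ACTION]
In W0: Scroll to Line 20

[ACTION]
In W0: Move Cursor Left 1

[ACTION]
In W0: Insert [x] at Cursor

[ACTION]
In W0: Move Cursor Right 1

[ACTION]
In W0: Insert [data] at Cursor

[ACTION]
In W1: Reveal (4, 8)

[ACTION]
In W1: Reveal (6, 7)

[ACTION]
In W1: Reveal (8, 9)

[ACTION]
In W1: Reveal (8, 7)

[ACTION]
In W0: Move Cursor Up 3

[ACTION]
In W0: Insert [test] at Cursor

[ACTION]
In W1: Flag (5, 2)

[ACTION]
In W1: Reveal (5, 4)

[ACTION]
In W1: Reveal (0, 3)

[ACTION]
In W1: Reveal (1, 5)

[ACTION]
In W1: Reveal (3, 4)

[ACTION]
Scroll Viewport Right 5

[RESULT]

────────────────────────────┨                        
pending,carol84@example.com▲┃                        
active,eve40@example.com,20░┃                        
active,carol53@example.com,░┃                        
pending,eve38@example.com,2░┃                        
cancelled,grace73@example.c░┃                        
completed,dave36@example.co░┃                        
cancelled,ivy77@example.com░┃                        
━━━━━━━━━━━┓62@example.com,░┃                        
           ┃e71@example.com░┃                        
───────────┨@example.com,20░┃                        
           ┃k68@example.com█┃                        
           ┃@example.com,20▼┃                        
           ┃━━━━━━━━━━━━━━━━┛                        
           ┃                                         
           ┃                                         
           ┃                                         
           ┃                                         
           ┃                                         


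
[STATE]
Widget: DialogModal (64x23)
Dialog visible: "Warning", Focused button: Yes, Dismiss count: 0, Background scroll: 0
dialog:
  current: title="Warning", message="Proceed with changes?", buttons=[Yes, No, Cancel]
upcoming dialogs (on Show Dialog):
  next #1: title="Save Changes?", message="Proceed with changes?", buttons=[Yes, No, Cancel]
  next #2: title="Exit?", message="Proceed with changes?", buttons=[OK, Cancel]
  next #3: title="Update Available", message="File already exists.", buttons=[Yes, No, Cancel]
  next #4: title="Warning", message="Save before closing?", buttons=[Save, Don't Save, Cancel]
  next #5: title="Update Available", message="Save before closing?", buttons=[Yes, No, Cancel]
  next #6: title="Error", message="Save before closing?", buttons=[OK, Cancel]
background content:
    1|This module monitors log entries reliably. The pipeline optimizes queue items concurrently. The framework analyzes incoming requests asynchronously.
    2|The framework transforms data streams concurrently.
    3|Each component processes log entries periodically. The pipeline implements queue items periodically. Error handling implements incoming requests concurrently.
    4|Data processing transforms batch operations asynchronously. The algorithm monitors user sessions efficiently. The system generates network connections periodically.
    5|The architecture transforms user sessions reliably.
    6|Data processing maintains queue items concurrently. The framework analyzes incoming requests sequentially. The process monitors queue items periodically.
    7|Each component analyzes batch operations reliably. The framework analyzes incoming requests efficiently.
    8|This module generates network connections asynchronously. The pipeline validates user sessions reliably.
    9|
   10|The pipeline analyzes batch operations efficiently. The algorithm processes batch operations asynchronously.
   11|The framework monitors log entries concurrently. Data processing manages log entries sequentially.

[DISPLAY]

This module monitors log entries reliably. The pipeline optimize
The framework transforms data streams concurrently.             
Each component processes log entries periodically. The pipeline 
Data processing transforms batch operations asynchronously. The 
The architecture transforms user sessions reliably.             
Data processing maintains queue items concurrently. The framewor
Each component analyzes batch operations reliably. The framework
This module generates network connections asynchronously. The pi
                                                                
The pipeline analyz┌───────────────────────┐iently. The algorith
The framework monit│        Warning        │tly. Data processing
                   │ Proceed with changes? │                    
                   │  [Yes]  No   Cancel   │                    
                   └───────────────────────┘                    
                                                                
                                                                
                                                                
                                                                
                                                                
                                                                
                                                                
                                                                
                                                                


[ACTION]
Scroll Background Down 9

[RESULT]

The pipeline analyzes batch operations efficiently. The algorith
The framework monitors log entries concurrently. Data processing
                                                                
                                                                
                                                                
                                                                
                                                                
                                                                
                                                                
                   ┌───────────────────────┐                    
                   │        Warning        │                    
                   │ Proceed with changes? │                    
                   │  [Yes]  No   Cancel   │                    
                   └───────────────────────┘                    
                                                                
                                                                
                                                                
                                                                
                                                                
                                                                
                                                                
                                                                
                                                                


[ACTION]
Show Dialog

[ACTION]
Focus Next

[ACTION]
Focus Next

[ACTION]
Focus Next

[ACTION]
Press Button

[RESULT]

The pipeline analyzes batch operations efficiently. The algorith
The framework monitors log entries concurrently. Data processing
                                                                
                                                                
                                                                
                                                                
                                                                
                                                                
                                                                
                                                                
                                                                
                                                                
                                                                
                                                                
                                                                
                                                                
                                                                
                                                                
                                                                
                                                                
                                                                
                                                                
                                                                


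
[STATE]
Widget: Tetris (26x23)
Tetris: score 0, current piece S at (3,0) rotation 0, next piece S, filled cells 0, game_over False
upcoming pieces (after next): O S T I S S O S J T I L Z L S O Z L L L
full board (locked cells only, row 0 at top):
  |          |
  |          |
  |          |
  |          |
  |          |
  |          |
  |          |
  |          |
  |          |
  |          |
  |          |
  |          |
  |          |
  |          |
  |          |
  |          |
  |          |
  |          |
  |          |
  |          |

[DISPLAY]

    ░░    │Next:          
   ░░     │ ░░            
          │░░             
          │               
          │               
          │               
          │Score:         
          │0              
          │               
          │               
          │               
          │               
          │               
          │               
          │               
          │               
          │               
          │               
          │               
          │               
          │               
          │               
          │               


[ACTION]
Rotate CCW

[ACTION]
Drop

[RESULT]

          │Next:          
   ░      │ ░░            
   ░░     │░░             
    ░     │               
          │               
          │               
          │Score:         
          │0              
          │               
          │               
          │               
          │               
          │               
          │               
          │               
          │               
          │               
          │               
          │               
          │               
          │               
          │               
          │               


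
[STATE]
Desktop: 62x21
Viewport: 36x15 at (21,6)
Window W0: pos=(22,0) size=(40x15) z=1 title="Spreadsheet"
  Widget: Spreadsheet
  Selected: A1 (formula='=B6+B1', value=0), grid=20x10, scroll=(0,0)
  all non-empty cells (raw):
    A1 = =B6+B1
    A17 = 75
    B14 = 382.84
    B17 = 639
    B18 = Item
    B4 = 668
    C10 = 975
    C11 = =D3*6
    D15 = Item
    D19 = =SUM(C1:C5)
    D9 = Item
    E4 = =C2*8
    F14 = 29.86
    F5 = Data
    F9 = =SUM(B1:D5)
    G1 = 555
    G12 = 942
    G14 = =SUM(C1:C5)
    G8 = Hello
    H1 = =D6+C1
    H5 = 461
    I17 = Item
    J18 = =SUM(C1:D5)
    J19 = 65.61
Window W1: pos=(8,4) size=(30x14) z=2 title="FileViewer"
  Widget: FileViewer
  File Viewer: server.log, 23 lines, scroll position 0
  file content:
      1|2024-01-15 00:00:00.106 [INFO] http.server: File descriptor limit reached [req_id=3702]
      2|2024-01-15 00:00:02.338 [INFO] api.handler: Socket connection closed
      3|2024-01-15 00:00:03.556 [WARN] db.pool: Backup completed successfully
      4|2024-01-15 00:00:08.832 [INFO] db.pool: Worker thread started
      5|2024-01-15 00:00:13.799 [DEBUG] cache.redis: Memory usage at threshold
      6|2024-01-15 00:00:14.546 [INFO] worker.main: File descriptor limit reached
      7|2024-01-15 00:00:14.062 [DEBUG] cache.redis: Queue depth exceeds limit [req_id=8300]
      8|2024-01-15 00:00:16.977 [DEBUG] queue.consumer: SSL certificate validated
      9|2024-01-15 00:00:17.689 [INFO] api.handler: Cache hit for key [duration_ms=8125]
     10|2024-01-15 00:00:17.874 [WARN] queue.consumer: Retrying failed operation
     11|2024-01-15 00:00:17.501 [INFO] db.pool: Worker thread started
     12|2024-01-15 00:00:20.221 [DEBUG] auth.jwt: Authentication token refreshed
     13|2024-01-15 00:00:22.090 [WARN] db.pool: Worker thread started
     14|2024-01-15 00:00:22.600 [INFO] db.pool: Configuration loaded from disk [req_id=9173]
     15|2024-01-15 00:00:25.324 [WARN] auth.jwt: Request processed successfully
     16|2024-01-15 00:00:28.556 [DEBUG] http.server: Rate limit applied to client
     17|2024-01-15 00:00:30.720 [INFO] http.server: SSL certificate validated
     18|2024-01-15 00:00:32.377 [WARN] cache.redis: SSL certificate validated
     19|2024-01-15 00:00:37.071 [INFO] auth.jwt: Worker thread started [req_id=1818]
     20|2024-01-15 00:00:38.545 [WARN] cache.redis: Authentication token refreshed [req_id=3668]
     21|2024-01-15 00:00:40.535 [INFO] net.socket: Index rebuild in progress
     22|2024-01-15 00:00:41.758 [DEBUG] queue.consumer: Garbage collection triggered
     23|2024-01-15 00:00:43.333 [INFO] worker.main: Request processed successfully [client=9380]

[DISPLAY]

────────────────┨    0       0      
0:00:00.106 [IN▲┃    0       0      
0:00:02.338 [IN█┃    0       0      
0:00:03.556 [WA░┃  668       0      
0:00:08.832 [IN░┃    0       0      
0:00:13.799 [DE░┃    0       0      
0:00:14.546 [IN░┃    0       0      
0:00:14.062 [DE░┃    0       0      
0:00:16.977 [DE░┃━━━━━━━━━━━━━━━━━━━
0:00:17.689 [IN░┃                   
0:00:17.874 [WA▼┃                   
━━━━━━━━━━━━━━━━┛                   
                                    
                                    
                                    


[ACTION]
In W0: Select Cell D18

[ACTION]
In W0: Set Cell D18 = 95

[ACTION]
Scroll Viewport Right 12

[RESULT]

───────────┨    0       0       0  ┃
00.106 [IN▲┃    0       0       0  ┃
02.338 [IN█┃    0       0       0  ┃
03.556 [WA░┃  668       0       0  ┃
08.832 [IN░┃    0       0       0  ┃
13.799 [DE░┃    0       0       0  ┃
14.546 [IN░┃    0       0       0  ┃
14.062 [DE░┃    0       0       0  ┃
16.977 [DE░┃━━━━━━━━━━━━━━━━━━━━━━━┛
17.689 [IN░┃                        
17.874 [WA▼┃                        
━━━━━━━━━━━┛                        
                                    
                                    
                                    


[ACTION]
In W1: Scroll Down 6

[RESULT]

───────────┨    0       0       0  ┃
14.062 [DE▲┃    0       0       0  ┃
16.977 [DE░┃    0       0       0  ┃
17.689 [IN░┃  668       0       0  ┃
17.874 [WA░┃    0       0       0  ┃
17.501 [IN█┃    0       0       0  ┃
20.221 [DE░┃    0       0       0  ┃
22.090 [WA░┃    0       0       0  ┃
22.600 [IN░┃━━━━━━━━━━━━━━━━━━━━━━━┛
25.324 [WA░┃                        
28.556 [DE▼┃                        
━━━━━━━━━━━┛                        
                                    
                                    
                                    


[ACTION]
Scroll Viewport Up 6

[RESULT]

━━━━━━━━━━━━━━━━━━━━━━━━━━━━━━━━━━━┓
readsheet                          ┃
───────────────────────────────────┨
: 95                               ┃
━━━━━━━━━━━┓B       C       D      ┃
           ┃-----------------------┃
───────────┨    0       0       0  ┃
14.062 [DE▲┃    0       0       0  ┃
16.977 [DE░┃    0       0       0  ┃
17.689 [IN░┃  668       0       0  ┃
17.874 [WA░┃    0       0       0  ┃
17.501 [IN█┃    0       0       0  ┃
20.221 [DE░┃    0       0       0  ┃
22.090 [WA░┃    0       0       0  ┃
22.600 [IN░┃━━━━━━━━━━━━━━━━━━━━━━━┛


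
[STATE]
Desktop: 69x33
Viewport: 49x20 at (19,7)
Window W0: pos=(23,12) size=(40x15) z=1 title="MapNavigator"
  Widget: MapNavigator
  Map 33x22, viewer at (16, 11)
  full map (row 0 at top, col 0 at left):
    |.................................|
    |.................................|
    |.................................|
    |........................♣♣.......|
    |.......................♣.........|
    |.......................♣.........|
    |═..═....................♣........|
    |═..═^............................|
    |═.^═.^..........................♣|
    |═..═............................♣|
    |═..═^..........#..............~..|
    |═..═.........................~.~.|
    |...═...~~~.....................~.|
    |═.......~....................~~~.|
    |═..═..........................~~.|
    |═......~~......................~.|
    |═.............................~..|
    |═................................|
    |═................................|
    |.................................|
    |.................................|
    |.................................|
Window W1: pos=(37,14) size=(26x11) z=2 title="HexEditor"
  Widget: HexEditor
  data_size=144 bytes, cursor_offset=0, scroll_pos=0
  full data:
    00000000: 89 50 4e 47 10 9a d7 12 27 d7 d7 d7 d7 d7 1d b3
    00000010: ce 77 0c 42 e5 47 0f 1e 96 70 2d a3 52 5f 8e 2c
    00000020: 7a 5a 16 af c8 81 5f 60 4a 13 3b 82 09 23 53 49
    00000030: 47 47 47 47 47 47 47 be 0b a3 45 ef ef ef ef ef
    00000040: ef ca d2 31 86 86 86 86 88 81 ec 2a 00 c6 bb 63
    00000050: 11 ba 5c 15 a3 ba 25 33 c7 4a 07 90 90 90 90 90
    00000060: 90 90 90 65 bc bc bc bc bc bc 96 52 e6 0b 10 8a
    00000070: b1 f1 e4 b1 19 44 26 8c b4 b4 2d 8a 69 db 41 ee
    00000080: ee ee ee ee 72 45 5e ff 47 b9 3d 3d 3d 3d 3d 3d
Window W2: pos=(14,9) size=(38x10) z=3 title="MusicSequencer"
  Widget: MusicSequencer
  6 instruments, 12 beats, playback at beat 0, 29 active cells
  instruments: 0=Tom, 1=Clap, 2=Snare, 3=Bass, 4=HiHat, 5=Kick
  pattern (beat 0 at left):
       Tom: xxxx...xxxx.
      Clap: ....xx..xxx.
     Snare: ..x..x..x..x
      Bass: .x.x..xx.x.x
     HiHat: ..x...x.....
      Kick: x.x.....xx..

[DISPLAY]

                                                 
                                                 
━━━━━━━━━━━━━━━━━━━━━━━━━━━━━━━━┓                
icSequencer                     ┃                
────────────────────────────────┨                
  ▼12345678901                  ┃━━━━━━━━━━┓     
om████···████·                  ┃          ┃     
ap····██··███·                  ┃━━━━━━━━━━┓     
re··█··█··█··█                  ┃          ┃     
ss·█·█··██·█·█                  ┃──────────┨     
at··█···█·····                  ┃0 4e 47 10┃     
━━━━━━━━━━━━━━━━━━━━━━━━━━━━━━━━┛7 0c 42 e5┃     
    ┃   ═..═^.....┃00000020  7a 5a 16 af c8┃     
    ┃   ═..═......┃00000030  47 47 47 47 47┃     
    ┃   ...═...~~~┃00000040  ef ca d2 31 86┃     
    ┃   ═.......~.┃00000050  11 ba 5c 15 a3┃     
    ┃   ═..═......┃00000060  90 90 90 65 bc┃     
    ┃   ═......~~.┗━━━━━━━━━━━━━━━━━━━━━━━━┛     
    ┃   ═.............................~..  ┃     
    ┗━━━━━━━━━━━━━━━━━━━━━━━━━━━━━━━━━━━━━━┛     


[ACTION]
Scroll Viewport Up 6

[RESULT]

                                                 
                                                 
                                                 
                                                 
                                                 
                                                 
                                                 
                                                 
━━━━━━━━━━━━━━━━━━━━━━━━━━━━━━━━┓                
icSequencer                     ┃                
────────────────────────────────┨                
  ▼12345678901                  ┃━━━━━━━━━━┓     
om████···████·                  ┃          ┃     
ap····██··███·                  ┃━━━━━━━━━━┓     
re··█··█··█··█                  ┃          ┃     
ss·█·█··██·█·█                  ┃──────────┨     
at··█···█·····                  ┃0 4e 47 10┃     
━━━━━━━━━━━━━━━━━━━━━━━━━━━━━━━━┛7 0c 42 e5┃     
    ┃   ═..═^.....┃00000020  7a 5a 16 af c8┃     
    ┃   ═..═......┃00000030  47 47 47 47 47┃     


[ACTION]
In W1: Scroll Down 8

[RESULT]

                                                 
                                                 
                                                 
                                                 
                                                 
                                                 
                                                 
                                                 
━━━━━━━━━━━━━━━━━━━━━━━━━━━━━━━━┓                
icSequencer                     ┃                
────────────────────────────────┨                
  ▼12345678901                  ┃━━━━━━━━━━┓     
om████···████·                  ┃          ┃     
ap····██··███·                  ┃━━━━━━━━━━┓     
re··█··█··█··█                  ┃          ┃     
ss·█·█··██·█·█                  ┃──────────┨     
at··█···█·····                  ┃e ee ee 72┃     
━━━━━━━━━━━━━━━━━━━━━━━━━━━━━━━━┛          ┃     
    ┃   ═..═^.....┃                        ┃     
    ┃   ═..═......┃                        ┃     


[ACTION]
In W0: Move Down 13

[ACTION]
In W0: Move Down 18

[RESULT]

                                                 
                                                 
                                                 
                                                 
                                                 
                                                 
                                                 
                                                 
━━━━━━━━━━━━━━━━━━━━━━━━━━━━━━━━┓                
icSequencer                     ┃                
────────────────────────────────┨                
  ▼12345678901                  ┃━━━━━━━━━━┓     
om████···████·                  ┃          ┃     
ap····██··███·                  ┃━━━━━━━━━━┓     
re··█··█··█··█                  ┃          ┃     
ss·█·█··██·█·█                  ┃──────────┨     
at··█···█·····                  ┃e ee ee 72┃     
━━━━━━━━━━━━━━━━━━━━━━━━━━━━━━━━┛          ┃     
    ┃   ..........┃                        ┃     
    ┃   ..........┃                        ┃     
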